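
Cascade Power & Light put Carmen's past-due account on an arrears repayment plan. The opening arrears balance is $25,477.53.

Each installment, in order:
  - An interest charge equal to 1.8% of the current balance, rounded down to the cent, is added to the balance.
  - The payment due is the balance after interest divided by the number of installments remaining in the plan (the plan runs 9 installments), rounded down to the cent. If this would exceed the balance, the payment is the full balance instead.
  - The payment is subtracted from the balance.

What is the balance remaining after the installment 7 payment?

$6,414.74

# | Opening | Interest | Payment | End bal
1 | $25,477.53 | $458.59 | $2,881.79 | $23,054.33
2 | $23,054.33 | $414.97 | $2,933.66 | $20,535.64
3 | $20,535.64 | $369.64 | $2,986.46 | $17,918.82
4 | $17,918.82 | $322.53 | $3,040.22 | $15,201.13
5 | $15,201.13 | $273.62 | $3,094.95 | $12,379.80
6 | $12,379.80 | $222.83 | $3,150.65 | $9,451.98
7 | $9,451.98 | $170.13 | $3,207.37 | $6,414.74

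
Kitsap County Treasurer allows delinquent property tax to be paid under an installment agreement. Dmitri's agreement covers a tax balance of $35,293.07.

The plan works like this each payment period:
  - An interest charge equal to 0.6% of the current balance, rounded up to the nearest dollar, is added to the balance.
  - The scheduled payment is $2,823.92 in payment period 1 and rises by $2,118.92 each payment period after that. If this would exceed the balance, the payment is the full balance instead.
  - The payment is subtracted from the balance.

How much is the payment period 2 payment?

# | Opening | Interest | Payment | End bal
1 | $35,293.07 | $212.00 | $2,823.92 | $32,681.15
2 | $32,681.15 | $197.00 | $4,942.84 | $27,935.31

$4,942.84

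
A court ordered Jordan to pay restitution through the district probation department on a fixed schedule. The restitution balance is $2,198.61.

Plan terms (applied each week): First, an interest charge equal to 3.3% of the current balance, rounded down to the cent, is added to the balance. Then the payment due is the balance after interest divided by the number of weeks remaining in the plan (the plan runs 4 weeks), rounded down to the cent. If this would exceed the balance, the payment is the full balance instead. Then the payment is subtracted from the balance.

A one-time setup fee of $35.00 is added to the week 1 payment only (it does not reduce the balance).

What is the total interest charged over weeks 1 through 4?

$187.46

Week 1: opening $2,198.61; interest $72.55 → $2,271.16; payment $567.79 (+ $35.00 fee); balance $1,703.37
Week 2: opening $1,703.37; interest $56.21 → $1,759.58; payment $586.52; balance $1,173.06
Week 3: opening $1,173.06; interest $38.71 → $1,211.77; payment $605.88; balance $605.89
Week 4: opening $605.89; interest $19.99 → $625.88; payment $625.88; balance $0.00
Total interest: $72.55 + $56.21 + $38.71 + $19.99 = $187.46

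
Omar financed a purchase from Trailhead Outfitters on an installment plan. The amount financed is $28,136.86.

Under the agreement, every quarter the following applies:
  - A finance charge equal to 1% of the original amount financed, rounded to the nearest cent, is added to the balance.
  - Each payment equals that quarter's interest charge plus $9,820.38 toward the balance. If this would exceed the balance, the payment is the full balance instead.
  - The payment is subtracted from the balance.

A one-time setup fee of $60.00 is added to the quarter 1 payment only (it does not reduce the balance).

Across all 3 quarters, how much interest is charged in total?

# | Opening | Interest | Payment | Fee | End bal
1 | $28,136.86 | $281.37 | $10,101.75 | $60.00 | $18,316.48
2 | $18,316.48 | $281.37 | $10,101.75 | — | $8,496.10
3 | $8,496.10 | $281.37 | $8,777.47 | — | $0.00
Total interest: $281.37 + $281.37 + $281.37 = $844.11

$844.11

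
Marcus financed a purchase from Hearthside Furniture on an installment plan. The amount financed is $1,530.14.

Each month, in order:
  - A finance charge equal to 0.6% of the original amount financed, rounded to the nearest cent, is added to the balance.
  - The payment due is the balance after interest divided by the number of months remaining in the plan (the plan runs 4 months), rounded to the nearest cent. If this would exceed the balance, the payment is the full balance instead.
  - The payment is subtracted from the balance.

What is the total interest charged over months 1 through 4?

$36.72

# | Opening | Interest | Payment | End bal
1 | $1,530.14 | $9.18 | $384.83 | $1,154.49
2 | $1,154.49 | $9.18 | $387.89 | $775.78
3 | $775.78 | $9.18 | $392.48 | $392.48
4 | $392.48 | $9.18 | $401.66 | $0.00
Total interest: $9.18 + $9.18 + $9.18 + $9.18 = $36.72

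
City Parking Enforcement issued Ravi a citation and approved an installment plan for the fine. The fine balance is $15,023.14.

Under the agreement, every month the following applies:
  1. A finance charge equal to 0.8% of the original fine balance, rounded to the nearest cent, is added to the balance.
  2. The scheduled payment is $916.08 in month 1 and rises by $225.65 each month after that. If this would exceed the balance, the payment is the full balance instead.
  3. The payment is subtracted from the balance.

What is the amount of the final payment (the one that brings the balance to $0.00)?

Month 1: $15,023.14 +$120.19 interest = $15,143.33; pay $916.08 → $14,227.25
Month 2: $14,227.25 +$120.19 interest = $14,347.44; pay $1,141.73 → $13,205.71
Month 3: $13,205.71 +$120.19 interest = $13,325.90; pay $1,367.38 → $11,958.52
Month 4: $11,958.52 +$120.19 interest = $12,078.71; pay $1,593.03 → $10,485.68
Month 5: $10,485.68 +$120.19 interest = $10,605.87; pay $1,818.68 → $8,787.19
Month 6: $8,787.19 +$120.19 interest = $8,907.38; pay $2,044.33 → $6,863.05
Month 7: $6,863.05 +$120.19 interest = $6,983.24; pay $2,269.98 → $4,713.26
Month 8: $4,713.26 +$120.19 interest = $4,833.45; pay $2,495.63 → $2,337.82
Month 9: $2,337.82 +$120.19 interest = $2,458.01; pay $2,458.01 → $0.00

$2,458.01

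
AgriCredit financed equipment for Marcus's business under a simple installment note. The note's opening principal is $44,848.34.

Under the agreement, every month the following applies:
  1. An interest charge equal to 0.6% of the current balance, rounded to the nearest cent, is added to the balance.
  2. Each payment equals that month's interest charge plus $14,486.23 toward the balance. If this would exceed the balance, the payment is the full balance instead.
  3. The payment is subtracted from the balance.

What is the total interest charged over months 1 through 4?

# | Opening | Interest | Payment | End bal
1 | $44,848.34 | $269.09 | $14,755.32 | $30,362.11
2 | $30,362.11 | $182.17 | $14,668.40 | $15,875.88
3 | $15,875.88 | $95.26 | $14,581.49 | $1,389.65
4 | $1,389.65 | $8.34 | $1,397.99 | $0.00
Total interest: $269.09 + $182.17 + $95.26 + $8.34 = $554.86

$554.86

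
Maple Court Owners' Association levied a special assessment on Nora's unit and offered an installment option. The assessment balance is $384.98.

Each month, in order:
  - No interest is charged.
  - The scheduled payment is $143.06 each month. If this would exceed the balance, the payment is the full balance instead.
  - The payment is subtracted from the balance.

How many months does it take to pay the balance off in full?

3

# | Opening | Payment | End bal
1 | $384.98 | $143.06 | $241.92
2 | $241.92 | $143.06 | $98.86
3 | $98.86 | $98.86 | $0.00
Balance reaches $0.00 in month 3.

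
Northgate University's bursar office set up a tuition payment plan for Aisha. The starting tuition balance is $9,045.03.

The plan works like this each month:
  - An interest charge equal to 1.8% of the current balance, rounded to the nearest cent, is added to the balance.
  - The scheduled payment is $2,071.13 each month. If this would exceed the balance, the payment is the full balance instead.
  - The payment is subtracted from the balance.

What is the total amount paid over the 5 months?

$9,509.35

Month 1: opening $9,045.03; interest $162.81 → $9,207.84; payment $2,071.13; balance $7,136.71
Month 2: opening $7,136.71; interest $128.46 → $7,265.17; payment $2,071.13; balance $5,194.04
Month 3: opening $5,194.04; interest $93.49 → $5,287.53; payment $2,071.13; balance $3,216.40
Month 4: opening $3,216.40; interest $57.90 → $3,274.30; payment $2,071.13; balance $1,203.17
Month 5: opening $1,203.17; interest $21.66 → $1,224.83; payment $1,224.83; balance $0.00
Total paid: $9,509.35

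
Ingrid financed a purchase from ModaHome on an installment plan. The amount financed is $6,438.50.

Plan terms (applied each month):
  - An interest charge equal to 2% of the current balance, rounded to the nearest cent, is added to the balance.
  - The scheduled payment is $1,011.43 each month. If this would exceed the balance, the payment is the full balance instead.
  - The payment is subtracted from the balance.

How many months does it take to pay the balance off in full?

Month 1: opening $6,438.50; interest $128.77 → $6,567.27; payment $1,011.43; balance $5,555.84
Month 2: opening $5,555.84; interest $111.12 → $5,666.96; payment $1,011.43; balance $4,655.53
Month 3: opening $4,655.53; interest $93.11 → $4,748.64; payment $1,011.43; balance $3,737.21
Month 4: opening $3,737.21; interest $74.74 → $3,811.95; payment $1,011.43; balance $2,800.52
Month 5: opening $2,800.52; interest $56.01 → $2,856.53; payment $1,011.43; balance $1,845.10
Month 6: opening $1,845.10; interest $36.90 → $1,882.00; payment $1,011.43; balance $870.57
Month 7: opening $870.57; interest $17.41 → $887.98; payment $887.98; balance $0.00
Balance reaches $0.00 in month 7.

7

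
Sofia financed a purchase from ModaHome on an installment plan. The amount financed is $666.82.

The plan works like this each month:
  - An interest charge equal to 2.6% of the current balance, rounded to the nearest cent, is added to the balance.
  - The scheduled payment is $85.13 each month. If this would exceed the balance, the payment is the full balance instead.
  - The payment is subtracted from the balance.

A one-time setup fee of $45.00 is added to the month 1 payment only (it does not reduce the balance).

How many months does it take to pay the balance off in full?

9

# | Opening | Interest | Payment | Fee | End bal
1 | $666.82 | $17.34 | $85.13 | $45.00 | $599.03
2 | $599.03 | $15.57 | $85.13 | — | $529.47
3 | $529.47 | $13.77 | $85.13 | — | $458.11
4 | $458.11 | $11.91 | $85.13 | — | $384.89
5 | $384.89 | $10.01 | $85.13 | — | $309.77
6 | $309.77 | $8.05 | $85.13 | — | $232.69
7 | $232.69 | $6.05 | $85.13 | — | $153.61
8 | $153.61 | $3.99 | $85.13 | — | $72.47
9 | $72.47 | $1.88 | $74.35 | — | $0.00
Balance reaches $0.00 in month 9.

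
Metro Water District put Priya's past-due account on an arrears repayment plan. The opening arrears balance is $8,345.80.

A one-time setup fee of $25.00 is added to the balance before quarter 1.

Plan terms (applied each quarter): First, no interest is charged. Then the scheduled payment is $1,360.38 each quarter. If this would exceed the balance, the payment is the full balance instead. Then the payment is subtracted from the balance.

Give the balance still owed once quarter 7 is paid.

$0.00

Quarter 1: $8,370.80 − $1,360.38 → $7,010.42
Quarter 2: $7,010.42 − $1,360.38 → $5,650.04
Quarter 3: $5,650.04 − $1,360.38 → $4,289.66
Quarter 4: $4,289.66 − $1,360.38 → $2,929.28
Quarter 5: $2,929.28 − $1,360.38 → $1,568.90
Quarter 6: $1,568.90 − $1,360.38 → $208.52
Quarter 7: $208.52 − $208.52 → $0.00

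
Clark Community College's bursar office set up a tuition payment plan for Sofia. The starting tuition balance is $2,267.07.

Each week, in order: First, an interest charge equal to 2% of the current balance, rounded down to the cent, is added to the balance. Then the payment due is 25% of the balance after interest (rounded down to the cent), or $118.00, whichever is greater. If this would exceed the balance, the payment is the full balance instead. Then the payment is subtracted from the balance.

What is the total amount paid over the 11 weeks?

Week 1: opening $2,267.07; interest $45.34 → $2,312.41; payment $578.10; balance $1,734.31
Week 2: opening $1,734.31; interest $34.68 → $1,768.99; payment $442.24; balance $1,326.75
Week 3: opening $1,326.75; interest $26.53 → $1,353.28; payment $338.32; balance $1,014.96
Week 4: opening $1,014.96; interest $20.29 → $1,035.25; payment $258.81; balance $776.44
Week 5: opening $776.44; interest $15.52 → $791.96; payment $197.99; balance $593.97
Week 6: opening $593.97; interest $11.87 → $605.84; payment $151.46; balance $454.38
Week 7: opening $454.38; interest $9.08 → $463.46; payment $118.00; balance $345.46
Week 8: opening $345.46; interest $6.90 → $352.36; payment $118.00; balance $234.36
Week 9: opening $234.36; interest $4.68 → $239.04; payment $118.00; balance $121.04
Week 10: opening $121.04; interest $2.42 → $123.46; payment $118.00; balance $5.46
Week 11: opening $5.46; interest $0.10 → $5.56; payment $5.56; balance $0.00
Total paid: $2,444.48

$2,444.48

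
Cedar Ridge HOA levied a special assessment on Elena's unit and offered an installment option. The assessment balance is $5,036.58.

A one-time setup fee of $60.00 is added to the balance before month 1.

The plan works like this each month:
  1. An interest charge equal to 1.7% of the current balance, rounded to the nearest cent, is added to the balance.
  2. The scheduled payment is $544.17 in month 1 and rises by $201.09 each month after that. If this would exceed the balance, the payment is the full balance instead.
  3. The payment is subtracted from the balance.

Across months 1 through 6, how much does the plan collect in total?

Month 1: $5,096.58 +$86.64 interest = $5,183.22; pay $544.17 → $4,639.05
Month 2: $4,639.05 +$78.86 interest = $4,717.91; pay $745.26 → $3,972.65
Month 3: $3,972.65 +$67.54 interest = $4,040.19; pay $946.35 → $3,093.84
Month 4: $3,093.84 +$52.60 interest = $3,146.44; pay $1,147.44 → $1,999.00
Month 5: $1,999.00 +$33.98 interest = $2,032.98; pay $1,348.53 → $684.45
Month 6: $684.45 +$11.64 interest = $696.09; pay $696.09 → $0.00
Total paid: $5,427.84

$5,427.84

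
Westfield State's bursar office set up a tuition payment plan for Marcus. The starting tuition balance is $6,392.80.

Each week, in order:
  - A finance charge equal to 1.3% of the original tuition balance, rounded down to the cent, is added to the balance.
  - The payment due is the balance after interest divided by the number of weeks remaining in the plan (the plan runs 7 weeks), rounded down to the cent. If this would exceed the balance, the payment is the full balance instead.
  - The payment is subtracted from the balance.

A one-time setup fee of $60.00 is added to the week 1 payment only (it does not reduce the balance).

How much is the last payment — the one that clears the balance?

$1,128.73

Week 1: $6,392.80 +$83.10 interest = $6,475.90; pay $925.12 (+ $60.00 fee) → $5,550.78
Week 2: $5,550.78 +$83.10 interest = $5,633.88; pay $938.98 → $4,694.90
Week 3: $4,694.90 +$83.10 interest = $4,778.00; pay $955.60 → $3,822.40
Week 4: $3,822.40 +$83.10 interest = $3,905.50; pay $976.37 → $2,929.13
Week 5: $2,929.13 +$83.10 interest = $3,012.23; pay $1,004.07 → $2,008.16
Week 6: $2,008.16 +$83.10 interest = $2,091.26; pay $1,045.63 → $1,045.63
Week 7: $1,045.63 +$83.10 interest = $1,128.73; pay $1,128.73 → $0.00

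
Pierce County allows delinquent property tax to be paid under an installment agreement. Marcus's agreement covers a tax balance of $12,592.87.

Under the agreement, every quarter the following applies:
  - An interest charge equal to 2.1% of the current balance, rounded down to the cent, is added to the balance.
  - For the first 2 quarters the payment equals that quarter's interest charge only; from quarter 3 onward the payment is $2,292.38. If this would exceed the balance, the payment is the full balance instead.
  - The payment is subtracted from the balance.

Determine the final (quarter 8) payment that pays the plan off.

$2,060.68

Quarter 1: opening $12,592.87; interest $264.45 → $12,857.32; payment $264.45; balance $12,592.87
Quarter 2: opening $12,592.87; interest $264.45 → $12,857.32; payment $264.45; balance $12,592.87
Quarter 3: opening $12,592.87; interest $264.45 → $12,857.32; payment $2,292.38; balance $10,564.94
Quarter 4: opening $10,564.94; interest $221.86 → $10,786.80; payment $2,292.38; balance $8,494.42
Quarter 5: opening $8,494.42; interest $178.38 → $8,672.80; payment $2,292.38; balance $6,380.42
Quarter 6: opening $6,380.42; interest $133.98 → $6,514.40; payment $2,292.38; balance $4,222.02
Quarter 7: opening $4,222.02; interest $88.66 → $4,310.68; payment $2,292.38; balance $2,018.30
Quarter 8: opening $2,018.30; interest $42.38 → $2,060.68; payment $2,060.68; balance $0.00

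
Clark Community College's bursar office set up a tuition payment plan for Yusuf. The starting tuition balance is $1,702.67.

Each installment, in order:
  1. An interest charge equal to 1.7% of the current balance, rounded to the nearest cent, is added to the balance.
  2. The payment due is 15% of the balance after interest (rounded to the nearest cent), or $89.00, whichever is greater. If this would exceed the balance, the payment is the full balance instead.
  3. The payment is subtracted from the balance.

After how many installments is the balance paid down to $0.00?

Installment 1: opening $1,702.67; interest $28.95 → $1,731.62; payment $259.74; balance $1,471.88
Installment 2: opening $1,471.88; interest $25.02 → $1,496.90; payment $224.54; balance $1,272.36
Installment 3: opening $1,272.36; interest $21.63 → $1,293.99; payment $194.10; balance $1,099.89
Installment 4: opening $1,099.89; interest $18.70 → $1,118.59; payment $167.79; balance $950.80
Installment 5: opening $950.80; interest $16.16 → $966.96; payment $145.04; balance $821.92
Installment 6: opening $821.92; interest $13.97 → $835.89; payment $125.38; balance $710.51
Installment 7: opening $710.51; interest $12.08 → $722.59; payment $108.39; balance $614.20
Installment 8: opening $614.20; interest $10.44 → $624.64; payment $93.70; balance $530.94
Installment 9: opening $530.94; interest $9.03 → $539.97; payment $89.00; balance $450.97
Installment 10: opening $450.97; interest $7.67 → $458.64; payment $89.00; balance $369.64
Installment 11: opening $369.64; interest $6.28 → $375.92; payment $89.00; balance $286.92
Installment 12: opening $286.92; interest $4.88 → $291.80; payment $89.00; balance $202.80
Installment 13: opening $202.80; interest $3.45 → $206.25; payment $89.00; balance $117.25
Installment 14: opening $117.25; interest $1.99 → $119.24; payment $89.00; balance $30.24
Installment 15: opening $30.24; interest $0.51 → $30.75; payment $30.75; balance $0.00
Balance reaches $0.00 in installment 15.

15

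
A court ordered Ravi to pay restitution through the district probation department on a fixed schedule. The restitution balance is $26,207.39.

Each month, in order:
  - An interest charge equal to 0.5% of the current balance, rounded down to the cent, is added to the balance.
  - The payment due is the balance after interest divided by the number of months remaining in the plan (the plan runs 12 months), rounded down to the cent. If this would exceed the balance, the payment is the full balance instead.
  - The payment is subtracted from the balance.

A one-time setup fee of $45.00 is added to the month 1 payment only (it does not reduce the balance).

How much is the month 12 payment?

Month 1: opening $26,207.39; interest $131.03 → $26,338.42; payment $2,194.86 (+ $45.00 fee); balance $24,143.56
Month 2: opening $24,143.56; interest $120.71 → $24,264.27; payment $2,205.84; balance $22,058.43
Month 3: opening $22,058.43; interest $110.29 → $22,168.72; payment $2,216.87; balance $19,951.85
Month 4: opening $19,951.85; interest $99.75 → $20,051.60; payment $2,227.95; balance $17,823.65
Month 5: opening $17,823.65; interest $89.11 → $17,912.76; payment $2,239.09; balance $15,673.67
Month 6: opening $15,673.67; interest $78.36 → $15,752.03; payment $2,250.29; balance $13,501.74
Month 7: opening $13,501.74; interest $67.50 → $13,569.24; payment $2,261.54; balance $11,307.70
Month 8: opening $11,307.70; interest $56.53 → $11,364.23; payment $2,272.84; balance $9,091.39
Month 9: opening $9,091.39; interest $45.45 → $9,136.84; payment $2,284.21; balance $6,852.63
Month 10: opening $6,852.63; interest $34.26 → $6,886.89; payment $2,295.63; balance $4,591.26
Month 11: opening $4,591.26; interest $22.95 → $4,614.21; payment $2,307.10; balance $2,307.11
Month 12: opening $2,307.11; interest $11.53 → $2,318.64; payment $2,318.64; balance $0.00

$2,318.64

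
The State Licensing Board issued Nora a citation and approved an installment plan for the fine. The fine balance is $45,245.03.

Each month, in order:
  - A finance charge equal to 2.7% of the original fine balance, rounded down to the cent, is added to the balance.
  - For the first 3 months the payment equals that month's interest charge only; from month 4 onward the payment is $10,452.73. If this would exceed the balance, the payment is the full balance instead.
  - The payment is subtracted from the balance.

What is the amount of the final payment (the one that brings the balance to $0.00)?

$9,542.16

# | Opening | Interest | Payment | End bal
1 | $45,245.03 | $1,221.61 | $1,221.61 | $45,245.03
2 | $45,245.03 | $1,221.61 | $1,221.61 | $45,245.03
3 | $45,245.03 | $1,221.61 | $1,221.61 | $45,245.03
4 | $45,245.03 | $1,221.61 | $10,452.73 | $36,013.91
5 | $36,013.91 | $1,221.61 | $10,452.73 | $26,782.79
6 | $26,782.79 | $1,221.61 | $10,452.73 | $17,551.67
7 | $17,551.67 | $1,221.61 | $10,452.73 | $8,320.55
8 | $8,320.55 | $1,221.61 | $9,542.16 | $0.00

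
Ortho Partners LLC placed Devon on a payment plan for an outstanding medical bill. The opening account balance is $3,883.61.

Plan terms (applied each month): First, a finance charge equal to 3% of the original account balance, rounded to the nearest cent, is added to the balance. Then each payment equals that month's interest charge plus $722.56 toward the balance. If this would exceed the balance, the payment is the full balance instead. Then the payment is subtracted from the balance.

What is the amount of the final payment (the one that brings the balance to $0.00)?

$387.32

Month 1: opening $3,883.61; interest $116.51 → $4,000.12; payment $839.07; balance $3,161.05
Month 2: opening $3,161.05; interest $116.51 → $3,277.56; payment $839.07; balance $2,438.49
Month 3: opening $2,438.49; interest $116.51 → $2,555.00; payment $839.07; balance $1,715.93
Month 4: opening $1,715.93; interest $116.51 → $1,832.44; payment $839.07; balance $993.37
Month 5: opening $993.37; interest $116.51 → $1,109.88; payment $839.07; balance $270.81
Month 6: opening $270.81; interest $116.51 → $387.32; payment $387.32; balance $0.00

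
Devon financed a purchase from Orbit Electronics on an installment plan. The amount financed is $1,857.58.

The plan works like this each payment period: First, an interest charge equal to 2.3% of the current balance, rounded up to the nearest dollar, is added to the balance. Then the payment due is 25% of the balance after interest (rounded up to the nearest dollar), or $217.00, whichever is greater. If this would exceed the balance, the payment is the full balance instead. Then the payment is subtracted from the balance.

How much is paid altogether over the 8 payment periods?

Payment period 1: $1,857.58 +$43.00 interest = $1,900.58; pay $476.00 → $1,424.58
Payment period 2: $1,424.58 +$33.00 interest = $1,457.58; pay $365.00 → $1,092.58
Payment period 3: $1,092.58 +$26.00 interest = $1,118.58; pay $280.00 → $838.58
Payment period 4: $838.58 +$20.00 interest = $858.58; pay $217.00 → $641.58
Payment period 5: $641.58 +$15.00 interest = $656.58; pay $217.00 → $439.58
Payment period 6: $439.58 +$11.00 interest = $450.58; pay $217.00 → $233.58
Payment period 7: $233.58 +$6.00 interest = $239.58; pay $217.00 → $22.58
Payment period 8: $22.58 +$1.00 interest = $23.58; pay $23.58 → $0.00
Total paid: $2,012.58

$2,012.58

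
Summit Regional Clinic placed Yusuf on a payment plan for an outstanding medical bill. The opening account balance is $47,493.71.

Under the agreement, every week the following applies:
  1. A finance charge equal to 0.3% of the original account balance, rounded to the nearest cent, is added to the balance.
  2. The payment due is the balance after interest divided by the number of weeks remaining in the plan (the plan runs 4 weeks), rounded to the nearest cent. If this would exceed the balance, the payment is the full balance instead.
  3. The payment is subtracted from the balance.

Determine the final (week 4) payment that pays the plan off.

# | Opening | Interest | Payment | End bal
1 | $47,493.71 | $142.48 | $11,909.05 | $35,727.14
2 | $35,727.14 | $142.48 | $11,956.54 | $23,913.08
3 | $23,913.08 | $142.48 | $12,027.78 | $12,027.78
4 | $12,027.78 | $142.48 | $12,170.26 | $0.00

$12,170.26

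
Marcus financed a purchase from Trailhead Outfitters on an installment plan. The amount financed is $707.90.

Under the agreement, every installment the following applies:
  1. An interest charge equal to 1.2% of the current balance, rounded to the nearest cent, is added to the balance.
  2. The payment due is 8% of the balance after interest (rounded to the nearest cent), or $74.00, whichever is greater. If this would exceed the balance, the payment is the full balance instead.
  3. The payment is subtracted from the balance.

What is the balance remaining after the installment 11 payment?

$0.00

Installment 1: opening $707.90; interest $8.49 → $716.39; payment $74.00; balance $642.39
Installment 2: opening $642.39; interest $7.71 → $650.10; payment $74.00; balance $576.10
Installment 3: opening $576.10; interest $6.91 → $583.01; payment $74.00; balance $509.01
Installment 4: opening $509.01; interest $6.11 → $515.12; payment $74.00; balance $441.12
Installment 5: opening $441.12; interest $5.29 → $446.41; payment $74.00; balance $372.41
Installment 6: opening $372.41; interest $4.47 → $376.88; payment $74.00; balance $302.88
Installment 7: opening $302.88; interest $3.63 → $306.51; payment $74.00; balance $232.51
Installment 8: opening $232.51; interest $2.79 → $235.30; payment $74.00; balance $161.30
Installment 9: opening $161.30; interest $1.94 → $163.24; payment $74.00; balance $89.24
Installment 10: opening $89.24; interest $1.07 → $90.31; payment $74.00; balance $16.31
Installment 11: opening $16.31; interest $0.20 → $16.51; payment $16.51; balance $0.00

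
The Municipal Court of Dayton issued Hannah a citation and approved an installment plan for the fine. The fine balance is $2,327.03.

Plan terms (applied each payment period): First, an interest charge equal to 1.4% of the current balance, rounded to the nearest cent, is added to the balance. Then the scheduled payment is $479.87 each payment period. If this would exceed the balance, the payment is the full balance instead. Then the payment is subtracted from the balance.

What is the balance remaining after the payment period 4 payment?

# | Opening | Interest | Payment | End bal
1 | $2,327.03 | $32.58 | $479.87 | $1,879.74
2 | $1,879.74 | $26.32 | $479.87 | $1,426.19
3 | $1,426.19 | $19.97 | $479.87 | $966.29
4 | $966.29 | $13.53 | $479.87 | $499.95

$499.95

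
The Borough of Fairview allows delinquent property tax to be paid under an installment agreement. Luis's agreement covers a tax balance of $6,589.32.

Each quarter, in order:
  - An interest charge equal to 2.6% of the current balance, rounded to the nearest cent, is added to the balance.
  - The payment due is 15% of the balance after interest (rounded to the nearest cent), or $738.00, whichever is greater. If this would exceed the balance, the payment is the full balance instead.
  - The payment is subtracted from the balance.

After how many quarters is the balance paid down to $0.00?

10

Quarter 1: opening $6,589.32; interest $171.32 → $6,760.64; payment $1,014.10; balance $5,746.54
Quarter 2: opening $5,746.54; interest $149.41 → $5,895.95; payment $884.39; balance $5,011.56
Quarter 3: opening $5,011.56; interest $130.30 → $5,141.86; payment $771.28; balance $4,370.58
Quarter 4: opening $4,370.58; interest $113.64 → $4,484.22; payment $738.00; balance $3,746.22
Quarter 5: opening $3,746.22; interest $97.40 → $3,843.62; payment $738.00; balance $3,105.62
Quarter 6: opening $3,105.62; interest $80.75 → $3,186.37; payment $738.00; balance $2,448.37
Quarter 7: opening $2,448.37; interest $63.66 → $2,512.03; payment $738.00; balance $1,774.03
Quarter 8: opening $1,774.03; interest $46.12 → $1,820.15; payment $738.00; balance $1,082.15
Quarter 9: opening $1,082.15; interest $28.14 → $1,110.29; payment $738.00; balance $372.29
Quarter 10: opening $372.29; interest $9.68 → $381.97; payment $381.97; balance $0.00
Balance reaches $0.00 in quarter 10.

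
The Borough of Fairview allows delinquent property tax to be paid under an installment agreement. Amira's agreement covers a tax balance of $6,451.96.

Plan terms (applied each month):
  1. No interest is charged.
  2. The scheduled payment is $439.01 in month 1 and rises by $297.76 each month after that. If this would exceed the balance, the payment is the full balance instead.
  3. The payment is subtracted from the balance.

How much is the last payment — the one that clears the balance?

Month 1: $6,451.96 − $439.01 → $6,012.95
Month 2: $6,012.95 − $736.77 → $5,276.18
Month 3: $5,276.18 − $1,034.53 → $4,241.65
Month 4: $4,241.65 − $1,332.29 → $2,909.36
Month 5: $2,909.36 − $1,630.05 → $1,279.31
Month 6: $1,279.31 − $1,279.31 → $0.00

$1,279.31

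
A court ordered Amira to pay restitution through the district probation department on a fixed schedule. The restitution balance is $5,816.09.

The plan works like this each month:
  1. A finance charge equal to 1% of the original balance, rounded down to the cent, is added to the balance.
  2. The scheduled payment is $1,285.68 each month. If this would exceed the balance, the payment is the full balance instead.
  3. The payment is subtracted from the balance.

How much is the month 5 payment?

$964.17

Month 1: opening $5,816.09; interest $58.16 → $5,874.25; payment $1,285.68; balance $4,588.57
Month 2: opening $4,588.57; interest $58.16 → $4,646.73; payment $1,285.68; balance $3,361.05
Month 3: opening $3,361.05; interest $58.16 → $3,419.21; payment $1,285.68; balance $2,133.53
Month 4: opening $2,133.53; interest $58.16 → $2,191.69; payment $1,285.68; balance $906.01
Month 5: opening $906.01; interest $58.16 → $964.17; payment $964.17; balance $0.00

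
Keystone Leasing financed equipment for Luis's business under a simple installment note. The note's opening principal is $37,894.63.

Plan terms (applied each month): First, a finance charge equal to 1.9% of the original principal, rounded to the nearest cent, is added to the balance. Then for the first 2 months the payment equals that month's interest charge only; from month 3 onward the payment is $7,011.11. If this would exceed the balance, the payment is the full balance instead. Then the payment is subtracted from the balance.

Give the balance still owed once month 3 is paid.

$31,603.52

Month 1: opening $37,894.63; interest $720.00 → $38,614.63; payment $720.00; balance $37,894.63
Month 2: opening $37,894.63; interest $720.00 → $38,614.63; payment $720.00; balance $37,894.63
Month 3: opening $37,894.63; interest $720.00 → $38,614.63; payment $7,011.11; balance $31,603.52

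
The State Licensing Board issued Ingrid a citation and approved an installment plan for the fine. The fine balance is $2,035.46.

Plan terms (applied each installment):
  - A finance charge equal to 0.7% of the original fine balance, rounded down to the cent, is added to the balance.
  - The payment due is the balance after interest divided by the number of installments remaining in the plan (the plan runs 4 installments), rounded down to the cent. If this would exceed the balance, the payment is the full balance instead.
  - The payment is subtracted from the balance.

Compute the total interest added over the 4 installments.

$56.96

Installment 1: opening $2,035.46; interest $14.24 → $2,049.70; payment $512.42; balance $1,537.28
Installment 2: opening $1,537.28; interest $14.24 → $1,551.52; payment $517.17; balance $1,034.35
Installment 3: opening $1,034.35; interest $14.24 → $1,048.59; payment $524.29; balance $524.30
Installment 4: opening $524.30; interest $14.24 → $538.54; payment $538.54; balance $0.00
Total interest: $14.24 + $14.24 + $14.24 + $14.24 = $56.96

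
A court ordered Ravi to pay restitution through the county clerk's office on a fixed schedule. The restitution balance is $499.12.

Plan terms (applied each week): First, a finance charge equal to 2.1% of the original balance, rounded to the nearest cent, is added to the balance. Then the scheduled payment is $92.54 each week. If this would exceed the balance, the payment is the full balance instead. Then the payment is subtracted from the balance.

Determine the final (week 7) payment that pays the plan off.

$17.24

Week 1: opening $499.12; interest $10.48 → $509.60; payment $92.54; balance $417.06
Week 2: opening $417.06; interest $10.48 → $427.54; payment $92.54; balance $335.00
Week 3: opening $335.00; interest $10.48 → $345.48; payment $92.54; balance $252.94
Week 4: opening $252.94; interest $10.48 → $263.42; payment $92.54; balance $170.88
Week 5: opening $170.88; interest $10.48 → $181.36; payment $92.54; balance $88.82
Week 6: opening $88.82; interest $10.48 → $99.30; payment $92.54; balance $6.76
Week 7: opening $6.76; interest $10.48 → $17.24; payment $17.24; balance $0.00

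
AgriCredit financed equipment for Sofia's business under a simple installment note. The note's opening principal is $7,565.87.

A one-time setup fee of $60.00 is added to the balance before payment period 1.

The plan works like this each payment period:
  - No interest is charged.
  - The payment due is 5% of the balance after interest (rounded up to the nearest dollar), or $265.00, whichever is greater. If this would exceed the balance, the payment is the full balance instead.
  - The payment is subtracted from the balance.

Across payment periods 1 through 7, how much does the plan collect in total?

$2,304.00

# | Opening | Payment | End bal
1 | $7,625.87 | $382.00 | $7,243.87
2 | $7,243.87 | $363.00 | $6,880.87
3 | $6,880.87 | $345.00 | $6,535.87
4 | $6,535.87 | $327.00 | $6,208.87
5 | $6,208.87 | $311.00 | $5,897.87
6 | $5,897.87 | $295.00 | $5,602.87
7 | $5,602.87 | $281.00 | $5,321.87
Total paid: $2,304.00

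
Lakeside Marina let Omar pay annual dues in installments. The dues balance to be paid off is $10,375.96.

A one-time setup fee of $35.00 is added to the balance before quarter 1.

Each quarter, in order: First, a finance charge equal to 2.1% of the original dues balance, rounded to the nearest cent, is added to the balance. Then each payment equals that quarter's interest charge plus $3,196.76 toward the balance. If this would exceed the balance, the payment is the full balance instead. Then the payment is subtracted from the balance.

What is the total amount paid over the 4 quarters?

$11,282.56

Quarter 1: opening $10,410.96; interest $217.90 → $10,628.86; payment $3,414.66; balance $7,214.20
Quarter 2: opening $7,214.20; interest $217.90 → $7,432.10; payment $3,414.66; balance $4,017.44
Quarter 3: opening $4,017.44; interest $217.90 → $4,235.34; payment $3,414.66; balance $820.68
Quarter 4: opening $820.68; interest $217.90 → $1,038.58; payment $1,038.58; balance $0.00
Total paid: $11,282.56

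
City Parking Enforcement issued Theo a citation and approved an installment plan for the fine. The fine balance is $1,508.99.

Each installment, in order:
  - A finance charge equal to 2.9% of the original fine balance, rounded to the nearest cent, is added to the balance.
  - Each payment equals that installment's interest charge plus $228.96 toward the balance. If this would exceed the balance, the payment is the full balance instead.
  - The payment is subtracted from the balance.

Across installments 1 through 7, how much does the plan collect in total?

$1,815.31

Installment 1: $1,508.99 +$43.76 interest = $1,552.75; pay $272.72 → $1,280.03
Installment 2: $1,280.03 +$43.76 interest = $1,323.79; pay $272.72 → $1,051.07
Installment 3: $1,051.07 +$43.76 interest = $1,094.83; pay $272.72 → $822.11
Installment 4: $822.11 +$43.76 interest = $865.87; pay $272.72 → $593.15
Installment 5: $593.15 +$43.76 interest = $636.91; pay $272.72 → $364.19
Installment 6: $364.19 +$43.76 interest = $407.95; pay $272.72 → $135.23
Installment 7: $135.23 +$43.76 interest = $178.99; pay $178.99 → $0.00
Total paid: $1,815.31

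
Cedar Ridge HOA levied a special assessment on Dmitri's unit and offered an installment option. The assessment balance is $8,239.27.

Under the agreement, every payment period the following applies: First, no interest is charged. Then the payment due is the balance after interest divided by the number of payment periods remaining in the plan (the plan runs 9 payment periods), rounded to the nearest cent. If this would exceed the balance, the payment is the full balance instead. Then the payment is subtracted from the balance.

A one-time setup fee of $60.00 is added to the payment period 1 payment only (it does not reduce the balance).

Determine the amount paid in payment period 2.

$915.48

Payment period 1: $8,239.27 − $915.47 (+ $60.00 fee) → $7,323.80
Payment period 2: $7,323.80 − $915.48 → $6,408.32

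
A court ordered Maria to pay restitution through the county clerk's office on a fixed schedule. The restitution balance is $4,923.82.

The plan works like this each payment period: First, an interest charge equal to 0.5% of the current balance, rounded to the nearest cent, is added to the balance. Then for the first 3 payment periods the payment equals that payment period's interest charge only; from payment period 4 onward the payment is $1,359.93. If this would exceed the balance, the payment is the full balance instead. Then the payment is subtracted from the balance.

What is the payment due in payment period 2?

$24.62

Payment period 1: $4,923.82 +$24.62 interest = $4,948.44; pay $24.62 → $4,923.82
Payment period 2: $4,923.82 +$24.62 interest = $4,948.44; pay $24.62 → $4,923.82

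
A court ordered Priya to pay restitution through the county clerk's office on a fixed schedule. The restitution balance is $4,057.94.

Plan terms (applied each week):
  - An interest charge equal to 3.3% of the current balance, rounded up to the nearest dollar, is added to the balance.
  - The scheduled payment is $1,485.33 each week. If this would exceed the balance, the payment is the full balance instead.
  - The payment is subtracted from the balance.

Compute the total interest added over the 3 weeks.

Week 1: opening $4,057.94; interest $134.00 → $4,191.94; payment $1,485.33; balance $2,706.61
Week 2: opening $2,706.61; interest $90.00 → $2,796.61; payment $1,485.33; balance $1,311.28
Week 3: opening $1,311.28; interest $44.00 → $1,355.28; payment $1,355.28; balance $0.00
Total interest: $134.00 + $90.00 + $44.00 = $268.00

$268.00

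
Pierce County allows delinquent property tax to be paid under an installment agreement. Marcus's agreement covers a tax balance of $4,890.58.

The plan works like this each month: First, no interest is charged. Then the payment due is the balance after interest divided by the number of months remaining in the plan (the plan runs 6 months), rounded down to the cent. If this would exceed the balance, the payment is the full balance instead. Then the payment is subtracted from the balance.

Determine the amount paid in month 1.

$815.09

Month 1: $4,890.58 − $815.09 → $4,075.49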